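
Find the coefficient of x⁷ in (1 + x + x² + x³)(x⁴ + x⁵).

(1 + x + x² + x³) has coefficients 1,1,1,1 for degrees 0…3.
(x⁴ + x⁵) has coefficients 0,0,0,0,1,1,0,0 for degrees 0…7.
[x⁷] = 1·0 + 1·0 + 1·1 + 1·1 = 2.

2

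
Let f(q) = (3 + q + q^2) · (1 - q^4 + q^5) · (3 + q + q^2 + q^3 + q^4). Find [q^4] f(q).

-4

(3 + q + q^2) has coefficients 3,1,1 for degrees 0…2.
(1 - q^4 + q^5) has coefficients 1,0,0,0,-1 for degrees 0…4.
Finally multiplying by (3 + q + q^2 + q^3 + q^4), the product of all factors after the first has coefficients 3,1,1,1,-2 for degrees 0…4.
[q^4] = 3·(-2) + 1·1 + 1·1 = -4.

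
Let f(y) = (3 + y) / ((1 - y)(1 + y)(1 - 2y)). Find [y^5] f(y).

147

Partial fractions give a closed form: a_n = (-2)·1^n + (1/3)·(-1)^n + (14/3)·2^n.
At n = 5: a_5 = 147.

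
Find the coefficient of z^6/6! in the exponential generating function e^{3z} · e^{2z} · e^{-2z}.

729

The EGF product rule gives c_6 = Σ_{k_1+k_2+k_3=6} C(6; k_1,k_2,k_3) · ∏ g_i(k_i), where e^{3z} gives (3)^k; e^{2z} gives (2)^k; e^{-2z} gives (-2)^k.
g_1(k) for k = 0…6: 1, 3, 9, 27, 81, 243, 729.
g_2(k) for k = 0…6: 1, 2, 4, 8, 16, 32, 64.
g_3(k) for k = 0…6: 1, -2, 4, -8, 16, -32, 64.
First combine the last two factors: h(k) = Σ_j C(k,j)·g_2(j)·g_3(k−j) for k = 0…6: 1, 0, 0, 0, 0, 0, 0.
c_6 = Σ_k C(6,k)·g_1(k)·h(6−k) = 1·729·1 = 729.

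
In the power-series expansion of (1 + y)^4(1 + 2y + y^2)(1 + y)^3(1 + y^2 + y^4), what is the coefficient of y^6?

246

(1 + y)^4 has coefficients 1,4,6,4,1 for degrees 0…4.
(1 + 2y + y^2) has coefficients 1,2,1,0,0,0,0 for degrees 0…6.
Multiplying by (1 + y)^3 gives running coefficients 1,5,10,10,5,1,0 for degrees 0…6.
Finally multiplying by (1 + y^2 + y^4), the product of all factors after the first has coefficients 1,5,11,15,16,16,15 for degrees 0…6.
[y^6] = 1·15 + 4·16 + 6·16 + 4·15 + 1·11 = 246.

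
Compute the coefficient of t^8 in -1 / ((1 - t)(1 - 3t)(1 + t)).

-7381

The denominator gives the recurrence a_n = 3a_(n−1) + a_(n−2) − 3a_(n−3) for n ≥ 3; the numerator fixes a_0 = -1, a_1 = -3, a_2 = -10.
Iterating: -1, -3, -10, -30, -91, -273, -820, -2460, -7381, so a_8 = -7381.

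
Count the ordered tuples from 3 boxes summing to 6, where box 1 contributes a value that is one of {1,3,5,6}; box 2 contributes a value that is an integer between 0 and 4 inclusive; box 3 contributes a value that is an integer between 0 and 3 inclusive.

The generating function for the choices is (z + z³ + z⁵ + z⁶)·(1 + z + z² + z³ + z⁴)·(1 + z + z² + z³); the count is [z⁶].
(z + z³ + z⁵ + z⁶) has coefficients 0,1,0,1,0,1,1 for degrees 0…6.
(1 + z + z² + z³ + z⁴) has coefficients 1,1,1,1,1,0,0 for degrees 0…6.
Finally multiplying by (1 + z + z² + z³), the product of all factors after the first has coefficients 1,2,3,4,4,3,2 for degrees 0…6.
[z⁶] = 1·3 + 1·4 + 1·2 + 1·1 = 10.

10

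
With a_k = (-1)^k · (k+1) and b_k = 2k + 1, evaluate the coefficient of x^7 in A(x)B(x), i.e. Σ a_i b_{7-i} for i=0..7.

4

The convolution is the x^7 coefficient of A(x)B(x).
Σ = 1·15 − 2·13 + 3·11 − 4·9 + 5·7 − 6·5 + 7·3 − 8·1 = 4.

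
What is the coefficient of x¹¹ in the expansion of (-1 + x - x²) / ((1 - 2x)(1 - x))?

The denominator gives the recurrence a_n = 3a_(n−1) − 2a_(n−2) for n ≥ 3; the numerator fixes a_0 = -1, a_1 = -2, a_2 = -5.
Iterating: -1, -2, -5, -11, -23, -47, -95, -191, -383, -767, -1535, -3071, so a_11 = -3071.

-3071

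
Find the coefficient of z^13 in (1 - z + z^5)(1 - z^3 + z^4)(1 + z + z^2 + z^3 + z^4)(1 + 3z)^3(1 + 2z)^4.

3385

(1 - z + z^5) has coefficients 1,-1,0,0,0,1 for degrees 0…5.
(1 - z^3 + z^4) has coefficients 1,0,0,-1,1,0,0,0,0,0,0,0,0,0 for degrees 0…13.
Multiplying by (1 + z + z^2 + z^3 + z^4) gives running coefficients 1,1,1,0,1,0,0,0,1,0,0,0,0,0 for degrees 0…13.
Multiplying by (1 + 3z)^3 gives running coefficients 1,10,37,63,55,36,27,27,1,9,27,27,0,0 for degrees 0…13.
Finally multiplying by (1 + 2z)^4, the product of all factors after the first has coefficients 1,18,141,631,1783,3332,4243,3875,2897,2105,1419,923,1168,1656 for degrees 0…13.
[z^13] = 1·1656 − 1·1168 + 1·2897 = 3385.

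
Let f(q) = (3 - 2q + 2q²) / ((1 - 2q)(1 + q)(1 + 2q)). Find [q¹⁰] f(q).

The denominator gives the recurrence a_n = −a_(n−1) + 4a_(n−2) + 4a_(n−3) for n ≥ 3; the numerator fixes a_0 = 3, a_1 = -5, a_2 = 19.
Iterating: 3, -5, 19, -27, 83, -115, 339, -467, 1363, -1875, 5459, so a_10 = 5459.

5459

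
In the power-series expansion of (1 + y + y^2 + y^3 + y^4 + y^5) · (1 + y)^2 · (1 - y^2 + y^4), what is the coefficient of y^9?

3

(1 + y + y^2 + y^3 + y^4 + y^5) has coefficients 1,1,1,1,1,1 for degrees 0…5.
(1 + y)^2 has coefficients 1,2,1,0,0,0,0,0,0,0 for degrees 0…9.
Finally multiplying by (1 - y^2 + y^4), the product of all factors after the first has coefficients 1,2,0,-2,0,2,1,0,0,0 for degrees 0…9.
[y^9] = 1·0 + 1·0 + 1·0 + 1·1 + 1·2 + 1·0 = 3.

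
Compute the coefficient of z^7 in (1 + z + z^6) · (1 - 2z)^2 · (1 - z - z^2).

-5

(1 + z + z^6) has coefficients 1,1,0,0,0,0,1 for degrees 0…6.
(1 - 2z)^2 has coefficients 1,-4,4,0,0,0,0,0 for degrees 0…7.
Finally multiplying by (1 - z - z^2), the product of all factors after the first has coefficients 1,-5,7,0,-4,0,0,0 for degrees 0…7.
[z^7] = 1·0 + 1·0 + 1·(-5) = -5.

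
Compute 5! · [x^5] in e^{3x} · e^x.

The EGF product rule gives c_5 = Σ_{k_1+k_2=5} C(5; k_1,k_2) · ∏ g_i(k_i), where e^{3x} gives (3)^k; e^x gives (1)^k.
g_1(k) for k = 0…5: 1, 3, 9, 27, 81, 243.
g_2(k) for k = 0…5: 1, 1, 1, 1, 1, 1.
c_5 = Σ_k C(5,k)·g_1(k)·g_2(5−k) = 1·1·1 + 5·3·1 + 10·9·1 + 10·27·1 + 5·81·1 + 1·243·1 = 1 + 15 + 90 + 270 + 405 + 243 = 1024.

1024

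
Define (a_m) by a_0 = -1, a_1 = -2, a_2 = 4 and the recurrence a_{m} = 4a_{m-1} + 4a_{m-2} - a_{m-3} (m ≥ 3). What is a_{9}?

131673

The ordinary generating function has denominator 1 - 4y - 4y^2 + y^3.
Iterating the recurrence: a_0,…,a_{9} = -1, -2, 4, 9, 54, 248, 1199, 5734, 27484, 131673.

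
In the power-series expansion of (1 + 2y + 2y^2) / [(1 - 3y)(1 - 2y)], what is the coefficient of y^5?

1217

The denominator gives the recurrence a_n = 5a_(n−1) − 6a_(n−2) for n ≥ 3; the numerator fixes a_0 = 1, a_1 = 7, a_2 = 31.
Iterating: 1, 7, 31, 113, 379, 1217, so a_5 = 1217.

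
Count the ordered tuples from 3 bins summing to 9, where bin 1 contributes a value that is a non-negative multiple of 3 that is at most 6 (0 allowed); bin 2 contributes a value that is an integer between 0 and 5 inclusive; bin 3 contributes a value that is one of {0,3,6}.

5

The generating function for the choices is (1 + q^3 + q^6)·(1 + q + q^2 + q^3 + q^4 + q^5)·(1 + q^3 + q^6); the count is [q^9].
(1 + q^3 + q^6) has coefficients 1,0,0,1,0,0,1 for degrees 0…6.
(1 + q + q^2 + q^3 + q^4 + q^5) has coefficients 1,1,1,1,1,1,0,0,0,0 for degrees 0…9.
Finally multiplying by (1 + q^3 + q^6), the product of all factors after the first has coefficients 1,1,1,2,2,2,2,2,2,1 for degrees 0…9.
[q^9] = 1·1 + 1·2 + 1·2 = 5.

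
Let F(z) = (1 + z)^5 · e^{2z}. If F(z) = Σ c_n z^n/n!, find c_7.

The EGF product rule gives c_7 = Σ_{k_1+k_2=7} C(7; k_1,k_2) · ∏ g_i(k_i), where (1+z)^5 gives the falling factorial (5)_k; e^{2z} gives (2)^k.
g_1(k) for k = 0…7: 1, 5, 20, 60, 120, 120, 0, 0.
g_2(k) for k = 0…7: 1, 2, 4, 8, 16, 32, 64, 128.
c_7 = Σ_k C(7,k)·g_1(k)·g_2(7−k) = 1·1·128 + 7·5·64 + 21·20·32 + 35·60·16 + 35·120·8 + 21·120·4 = 128 + 2240 + 13440 + 33600 + 33600 + 10080 = 93088.

93088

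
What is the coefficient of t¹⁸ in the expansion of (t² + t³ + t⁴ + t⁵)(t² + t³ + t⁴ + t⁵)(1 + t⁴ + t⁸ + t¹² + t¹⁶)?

4

(t² + t³ + t⁴ + t⁵) has coefficients 0,0,1,1,1,1 for degrees 0…5.
(t² + t³ + t⁴ + t⁵) has coefficients 0,0,1,1,1,1,0,0,0,0,0,0,0,0,0,0,0,0,0 for degrees 0…18.
Finally multiplying by (1 + t⁴ + t⁸ + t¹² + t¹⁶), the product of all factors after the first has coefficients 0,0,1,1,1,1,1,1,1,1,1,1,1,1,1,1,1,1,1 for degrees 0…18.
[t¹⁸] = 1·1 + 1·1 + 1·1 + 1·1 = 4.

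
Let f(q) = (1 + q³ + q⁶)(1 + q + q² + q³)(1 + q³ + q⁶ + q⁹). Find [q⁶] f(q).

(1 + q³ + q⁶) has coefficients 1,0,0,1,0,0,1 for degrees 0…6.
(1 + q + q² + q³) has coefficients 1,1,1,1,0,0,0 for degrees 0…6.
Finally multiplying by (1 + q³ + q⁶ + q⁹), the product of all factors after the first has coefficients 1,1,1,2,1,1,2 for degrees 0…6.
[q⁶] = 1·2 + 1·2 + 1·1 = 5.

5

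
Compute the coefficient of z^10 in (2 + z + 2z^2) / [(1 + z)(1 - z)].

4

The denominator gives the recurrence a_n = a_(n−2) for n ≥ 3; the numerator fixes a_0 = 2, a_1 = 1, a_2 = 4.
Iterating: 2, 1, 4, 1, 4, 1, 4, 1, 4, 1, 4, so a_10 = 4.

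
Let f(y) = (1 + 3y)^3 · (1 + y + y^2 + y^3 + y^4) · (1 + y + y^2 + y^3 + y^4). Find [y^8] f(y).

(1 + 3y)^3 has coefficients 1,9,27,27 for degrees 0…3.
(1 + y + y^2 + y^3 + y^4) has coefficients 1,1,1,1,1,0,0,0,0 for degrees 0…8.
Finally multiplying by (1 + y + y^2 + y^3 + y^4), the product of all factors after the first has coefficients 1,2,3,4,5,4,3,2,1 for degrees 0…8.
[y^8] = 1·1 + 9·2 + 27·3 + 27·4 = 208.

208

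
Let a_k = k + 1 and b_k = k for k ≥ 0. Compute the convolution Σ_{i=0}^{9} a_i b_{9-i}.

Write out a_i and b_{9-i} for i = 0,…,9 and sum the products.
Σ = 1·9 + 2·8 + 3·7 + 4·6 + 5·5 + 6·4 + 7·3 + 8·2 + 9·1 + 10·0 = 165.

165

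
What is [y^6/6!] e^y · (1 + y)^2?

The EGF product rule gives c_6 = Σ_{k_1+k_2=6} C(6; k_1,k_2) · ∏ g_i(k_i), where e^y gives (1)^k; (1+y)^2 gives the falling factorial (2)_k.
g_1(k) for k = 0…6: 1, 1, 1, 1, 1, 1, 1.
g_2(k) for k = 0…6: 1, 2, 2, 0, 0, 0, 0.
c_6 = Σ_k C(6,k)·g_1(k)·g_2(6−k) = 15·1·2 + 6·1·2 + 1·1·1 = 30 + 12 + 1 = 43.

43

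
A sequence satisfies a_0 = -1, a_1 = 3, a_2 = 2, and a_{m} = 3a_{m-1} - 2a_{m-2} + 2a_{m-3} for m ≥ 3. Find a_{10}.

The ordinary generating function has denominator 1 - 3z + 2z^2 - 2z^3.
Iterating the recurrence: a_0,…,a_{10} = -1, 3, 2, -2, -4, -4, -8, -24, -64, -160, -400.

-400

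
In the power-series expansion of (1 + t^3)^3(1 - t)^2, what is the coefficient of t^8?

(1 + t^3)^3 has coefficients 1,0,0,3,0,0,3,0,0 for degrees 0…8.
(1 - t)^2 has coefficients 1,-2,1,0,0,0,0,0,0 for degrees 0…8.
[t^8] = 1·0 + 3·0 + 3·1 = 3.

3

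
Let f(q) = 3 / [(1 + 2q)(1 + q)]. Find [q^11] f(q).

Partial fractions give a closed form: a_n = (6)·(-2)^n + (-3)·(-1)^n.
At n = 11: a_11 = -12285.

-12285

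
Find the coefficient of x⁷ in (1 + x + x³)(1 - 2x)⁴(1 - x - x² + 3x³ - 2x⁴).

(1 + x + x³) has coefficients 1,1,0,1 for degrees 0…3.
(1 - 2x)⁴ has coefficients 1,-8,24,-32,16,0,0,0 for degrees 0…7.
Finally multiplying by (1 - x - x² + 3x³ - 2x⁴), the product of all factors after the first has coefficients 1,-9,31,-45,-2,104,-160,112 for degrees 0…7.
[x⁷] = 1·112 + 1·(-160) + 1·(-2) = -50.

-50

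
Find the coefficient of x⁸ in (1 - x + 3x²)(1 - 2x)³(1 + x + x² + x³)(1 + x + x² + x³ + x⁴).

1

(1 - x + 3x²) has coefficients 1,-1,3 for degrees 0…2.
(1 - 2x)³ has coefficients 1,-6,12,-8,0,0,0,0,0 for degrees 0…8.
Multiplying by (1 + x + x² + x³) gives running coefficients 1,-5,7,-1,-2,4,-8,0,0 for degrees 0…8.
Finally multiplying by (1 + x + x² + x³ + x⁴), the product of all factors after the first has coefficients 1,-4,3,2,0,3,0,-7,-6 for degrees 0…8.
[x⁸] = 1·(-6) − 1·(-7) + 3·0 = 1.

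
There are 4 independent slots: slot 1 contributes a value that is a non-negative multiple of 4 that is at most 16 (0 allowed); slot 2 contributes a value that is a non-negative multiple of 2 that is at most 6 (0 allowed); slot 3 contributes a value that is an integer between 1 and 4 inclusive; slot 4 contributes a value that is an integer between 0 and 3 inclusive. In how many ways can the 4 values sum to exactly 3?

4

The generating function for the choices is (1 + z⁴ + z⁸ + z¹² + z¹⁶)·(1 + z² + z⁴ + z⁶)·(z + z² + z³ + z⁴)·(1 + z + z² + z³); the count is [z³].
(1 + z⁴ + z⁸ + z¹² + z¹⁶) has coefficients 1,0,0,0 for degrees 0…3.
(1 + z² + z⁴ + z⁶) has coefficients 1,0,1,0 for degrees 0…3.
Multiplying by (z + z² + z³ + z⁴) gives running coefficients 0,1,1,2 for degrees 0…3.
Finally multiplying by (1 + z + z² + z³), the product of all factors after the first has coefficients 0,1,2,4 for degrees 0…3.
[z³] = 1·4 = 4.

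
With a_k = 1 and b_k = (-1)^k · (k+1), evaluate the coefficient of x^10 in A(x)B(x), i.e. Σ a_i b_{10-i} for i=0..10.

6

Write out a_i and b_{10-i} for i = 0,…,10 and sum the products.
Σ = 1·11 + 1·(-10) + 1·9 + 1·(-8) + 1·7 + 1·(-6) + 1·5 + 1·(-4) + 1·3 + 1·(-2) + 1·1 = 6.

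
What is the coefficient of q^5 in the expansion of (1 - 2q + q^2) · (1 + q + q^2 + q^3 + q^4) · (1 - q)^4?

(1 - 2q + q^2) has coefficients 1,-2,1 for degrees 0…2.
(1 + q + q^2 + q^3 + q^4) has coefficients 1,1,1,1,1,0 for degrees 0…5.
Finally multiplying by (1 - q)^4, the product of all factors after the first has coefficients 1,-3,3,-1,0,-1 for degrees 0…5.
[q^5] = 1·(-1) − 2·0 + 1·(-1) = -2.

-2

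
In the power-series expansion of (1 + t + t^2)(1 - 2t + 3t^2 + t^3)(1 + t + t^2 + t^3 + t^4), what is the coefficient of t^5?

8

(1 + t + t^2) has coefficients 1,1,1 for degrees 0…2.
(1 - 2t + 3t^2 + t^3) has coefficients 1,-2,3,1,0,0 for degrees 0…5.
Finally multiplying by (1 + t + t^2 + t^3 + t^4), the product of all factors after the first has coefficients 1,-1,2,3,3,2 for degrees 0…5.
[t^5] = 1·2 + 1·3 + 1·3 = 8.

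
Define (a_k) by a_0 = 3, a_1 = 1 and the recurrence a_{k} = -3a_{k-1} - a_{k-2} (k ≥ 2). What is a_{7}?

809

The ordinary generating function has denominator 1 + 3z + z^2.
Iterating the recurrence: a_0,…,a_{7} = 3, 1, -6, 17, -45, 118, -309, 809.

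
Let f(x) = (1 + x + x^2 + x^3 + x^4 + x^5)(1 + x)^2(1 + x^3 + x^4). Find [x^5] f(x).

(1 + x + x^2 + x^3 + x^4 + x^5) has coefficients 1,1,1,1,1,1 for degrees 0…5.
(1 + x)^2 has coefficients 1,2,1,0,0,0 for degrees 0…5.
Finally multiplying by (1 + x^3 + x^4), the product of all factors after the first has coefficients 1,2,1,1,3,3 for degrees 0…5.
[x^5] = 1·3 + 1·3 + 1·1 + 1·1 + 1·2 + 1·1 = 11.

11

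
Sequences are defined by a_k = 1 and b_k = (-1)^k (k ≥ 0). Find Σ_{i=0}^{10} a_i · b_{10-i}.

This is [x^10] in the product of the two ordinary generating functions.
Σ = 1·1 + 1·(-1) + 1·1 + 1·(-1) + 1·1 + 1·(-1) + 1·1 + 1·(-1) + 1·1 + 1·(-1) + 1·1 = 1.

1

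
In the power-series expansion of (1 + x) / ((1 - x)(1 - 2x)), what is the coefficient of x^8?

766

The denominator gives the recurrence a_n = 3a_(n−1) − 2a_(n−2) for n ≥ 2; the numerator fixes a_0 = 1, a_1 = 4.
Iterating: 1, 4, 10, 22, 46, 94, 190, 382, 766, so a_8 = 766.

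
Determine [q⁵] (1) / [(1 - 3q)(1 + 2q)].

133

The denominator gives the recurrence a_n = a_(n−1) + 6a_(n−2) for n ≥ 2; the numerator fixes a_0 = 1, a_1 = 1.
Iterating: 1, 1, 7, 13, 55, 133, so a_5 = 133.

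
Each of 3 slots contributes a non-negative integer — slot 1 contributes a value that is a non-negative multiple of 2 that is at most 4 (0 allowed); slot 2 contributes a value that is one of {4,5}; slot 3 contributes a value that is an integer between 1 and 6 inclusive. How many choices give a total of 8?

4

The generating function for the choices is (1 + x² + x⁴)·(x⁴ + x⁵)·(x + x² + x³ + x⁴ + x⁵ + x⁶); the count is [x⁸].
(1 + x² + x⁴) has coefficients 1,0,1,0,1 for degrees 0…4.
(x⁴ + x⁵) has coefficients 0,0,0,0,1,1,0,0,0 for degrees 0…8.
Finally multiplying by (x + x² + x³ + x⁴ + x⁵ + x⁶), the product of all factors after the first has coefficients 0,0,0,0,0,1,2,2,2 for degrees 0…8.
[x⁸] = 1·2 + 1·2 + 1·0 = 4.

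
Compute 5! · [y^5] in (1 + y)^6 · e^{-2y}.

-32

The EGF product rule gives c_5 = Σ_{k_1+k_2=5} C(5; k_1,k_2) · ∏ g_i(k_i), where (1+y)^6 gives the falling factorial (6)_k; e^{-2y} gives (-2)^k.
g_1(k) for k = 0…5: 1, 6, 30, 120, 360, 720.
g_2(k) for k = 0…5: 1, -2, 4, -8, 16, -32.
c_5 = Σ_k C(5,k)·g_1(k)·g_2(5−k) = 1·1·(-32) + 5·6·16 + 10·30·(-8) + 10·120·4 + 5·360·(-2) + 1·720·1 = −32 + 480 − 2400 + 4800 − 3600 + 720 = -32.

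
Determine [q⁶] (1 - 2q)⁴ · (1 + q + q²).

16

(1 - 2q)⁴ has coefficients 1,-8,24,-32,16 for degrees 0…4.
(1 + q + q²) has coefficients 1,1,1,0,0,0,0 for degrees 0…6.
[q⁶] = 1·0 − 8·0 + 24·0 − 32·0 + 16·1 = 16.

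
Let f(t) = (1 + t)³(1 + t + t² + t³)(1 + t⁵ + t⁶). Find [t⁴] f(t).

(1 + t)³ has coefficients 1,3,3,1 for degrees 0…3.
(1 + t + t² + t³) has coefficients 1,1,1,1,0 for degrees 0…4.
Finally multiplying by (1 + t⁵ + t⁶), the product of all factors after the first has coefficients 1,1,1,1,0 for degrees 0…4.
[t⁴] = 1·0 + 3·1 + 3·1 + 1·1 = 7.

7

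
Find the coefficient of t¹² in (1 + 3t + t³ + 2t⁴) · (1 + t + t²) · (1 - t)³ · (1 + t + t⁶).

(1 + 3t + t³ + 2t⁴) has coefficients 1,3,0,1,2 for degrees 0…4.
(1 + t + t²) has coefficients 1,1,1,0,0,0,0,0,0,0,0,0,0 for degrees 0…12.
Multiplying by (1 - t)³ gives running coefficients 1,-2,1,-1,2,-1,0,0,0,0,0,0,0 for degrees 0…12.
Finally multiplying by (1 + t + t⁶), the product of all factors after the first has coefficients 1,-1,-1,0,1,1,0,-2,1,-1,2,-1,0 for degrees 0…12.
[t¹²] = 1·0 + 3·(-1) + 1·(-1) + 2·1 = -2.

-2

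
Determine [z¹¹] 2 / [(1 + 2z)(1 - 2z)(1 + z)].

Partial fractions give a closed form: a_n = (2)·(-2)^n + (2/3)·2^n + (-2/3)·(-1)^n.
At n = 11: a_11 = -2730.

-2730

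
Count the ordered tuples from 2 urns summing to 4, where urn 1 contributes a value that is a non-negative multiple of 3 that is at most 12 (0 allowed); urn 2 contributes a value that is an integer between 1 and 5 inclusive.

The generating function for the choices is (1 + z³ + z⁶ + z⁹ + z¹²)·(z + z² + z³ + z⁴ + z⁵); the count is [z⁴].
(1 + z³ + z⁶ + z⁹ + z¹²) has coefficients 1,0,0,1,0 for degrees 0…4.
(z + z² + z³ + z⁴ + z⁵) has coefficients 0,1,1,1,1 for degrees 0…4.
[z⁴] = 1·1 + 1·1 = 2.

2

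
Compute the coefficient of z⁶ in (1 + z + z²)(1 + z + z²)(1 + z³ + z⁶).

(1 + z + z²) has coefficients 1,1,1 for degrees 0…2.
(1 + z + z²) has coefficients 1,1,1,0,0,0,0 for degrees 0…6.
Finally multiplying by (1 + z³ + z⁶), the product of all factors after the first has coefficients 1,1,1,1,1,1,1 for degrees 0…6.
[z⁶] = 1·1 + 1·1 + 1·1 = 3.

3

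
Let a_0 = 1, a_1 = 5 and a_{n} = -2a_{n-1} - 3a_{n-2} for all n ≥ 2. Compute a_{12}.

The ordinary generating function has denominator 1 + 2z + 3z^2.
Iterating the recurrence: a_0,…,a_{12} = 1, 5, -13, 11, 17, -67, 83, 35, -319, 533, -109, -1381, 3089.

3089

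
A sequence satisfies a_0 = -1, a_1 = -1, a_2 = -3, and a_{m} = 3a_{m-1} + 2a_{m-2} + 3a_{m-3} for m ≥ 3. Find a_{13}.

The ordinary generating function has denominator 1 - 3t - 2t^2 - 3t^3.
Iterating the recurrence: a_0,…,a_{13} = -1, -1, -3, -14, -51, -190, -714, -2675, -10023, -37561, -140754, -527453, -1976550, -7406818.

-7406818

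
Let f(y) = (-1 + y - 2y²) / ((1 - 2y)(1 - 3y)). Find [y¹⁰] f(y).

The denominator gives the recurrence a_n = 5a_(n−1) − 6a_(n−2) for n ≥ 3; the numerator fixes a_0 = -1, a_1 = -4, a_2 = -16.
Iterating: -1, -4, -16, -56, -184, -584, -1816, -5576, -16984, -51464, -155416, so a_10 = -155416.

-155416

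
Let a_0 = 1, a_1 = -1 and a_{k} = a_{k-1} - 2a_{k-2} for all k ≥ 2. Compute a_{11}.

The ordinary generating function has denominator 1 - z + 2z^2.
Iterating the recurrence: a_0,…,a_{11} = 1, -1, -3, -1, 5, 7, -3, -17, -11, 23, 45, -1.

-1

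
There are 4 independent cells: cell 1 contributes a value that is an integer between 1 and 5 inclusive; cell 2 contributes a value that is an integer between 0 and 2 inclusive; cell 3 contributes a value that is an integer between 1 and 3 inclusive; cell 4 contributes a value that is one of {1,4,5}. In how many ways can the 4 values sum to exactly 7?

13

The generating function for the choices is (q + q^2 + q^3 + q^4 + q^5)·(1 + q + q^2)·(q + q^2 + q^3)·(q + q^4 + q^5); the count is [q^7].
(q + q^2 + q^3 + q^4 + q^5) has coefficients 0,1,1,1,1,1 for degrees 0…5.
(1 + q + q^2) has coefficients 1,1,1,0,0,0,0,0 for degrees 0…7.
Multiplying by (q + q^2 + q^3) gives running coefficients 0,1,2,3,2,1,0,0 for degrees 0…7.
Finally multiplying by (q + q^4 + q^5), the product of all factors after the first has coefficients 0,0,1,2,3,3,4,5 for degrees 0…7.
[q^7] = 1·4 + 1·3 + 1·3 + 1·2 + 1·1 = 13.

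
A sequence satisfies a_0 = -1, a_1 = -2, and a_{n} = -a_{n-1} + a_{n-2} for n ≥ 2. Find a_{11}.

The ordinary generating function has denominator 1 + t - t^2.
Iterating the recurrence: a_0,…,a_{11} = -1, -2, 1, -3, 4, -7, 11, -18, 29, -47, 76, -123.

-123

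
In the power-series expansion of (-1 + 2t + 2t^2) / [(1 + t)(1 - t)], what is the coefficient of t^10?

The denominator gives the recurrence a_n = a_(n−2) for n ≥ 3; the numerator fixes a_0 = -1, a_1 = 2, a_2 = 1.
Iterating: -1, 2, 1, 2, 1, 2, 1, 2, 1, 2, 1, so a_10 = 1.

1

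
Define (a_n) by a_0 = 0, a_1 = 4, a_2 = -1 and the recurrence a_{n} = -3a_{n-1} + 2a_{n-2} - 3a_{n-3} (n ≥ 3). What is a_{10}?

The ordinary generating function has denominator 1 + 3x - 2x^2 + 3x^3.
Iterating the recurrence: a_0,…,a_{10} = 0, 4, -1, 11, -47, 166, -625, 2348, -8792, 32947, -123469.

-123469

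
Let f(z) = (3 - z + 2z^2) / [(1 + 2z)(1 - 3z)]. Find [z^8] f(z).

The denominator gives the recurrence a_n = a_(n−1) + 6a_(n−2) for n ≥ 3; the numerator fixes a_0 = 3, a_1 = 2, a_2 = 22.
Iterating: 3, 2, 22, 34, 166, 370, 1366, 3586, 11782, so a_8 = 11782.

11782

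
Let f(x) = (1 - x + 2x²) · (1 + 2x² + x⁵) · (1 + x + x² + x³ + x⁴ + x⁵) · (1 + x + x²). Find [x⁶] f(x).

(1 - x + 2x²) has coefficients 1,-1,2 for degrees 0…2.
(1 + 2x² + x⁵) has coefficients 1,0,2,0,0,1,0 for degrees 0…6.
Multiplying by (1 + x + x² + x³ + x⁴ + x⁵) gives running coefficients 1,1,3,3,3,4,3 for degrees 0…6.
Finally multiplying by (1 + x + x²), the product of all factors after the first has coefficients 1,2,5,7,9,10,10 for degrees 0…6.
[x⁶] = 1·10 − 1·10 + 2·9 = 18.

18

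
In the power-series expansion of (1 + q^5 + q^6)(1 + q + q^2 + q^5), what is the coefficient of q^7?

(1 + q^5 + q^6) has coefficients 1,0,0,0,0,1,1 for degrees 0…6.
(1 + q + q^2 + q^5) has coefficients 1,1,1,0,0,1,0,0 for degrees 0…7.
[q^7] = 1·0 + 1·1 + 1·1 = 2.

2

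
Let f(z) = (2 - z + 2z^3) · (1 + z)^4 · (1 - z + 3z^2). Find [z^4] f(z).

26

(2 - z + 2z^3) has coefficients 2,-1,0,2 for degrees 0…3.
(1 + z)^4 has coefficients 1,4,6,4,1 for degrees 0…4.
Finally multiplying by (1 - z + 3z^2), the product of all factors after the first has coefficients 1,3,5,10,15 for degrees 0…4.
[z^4] = 2·15 − 1·10 + 2·3 = 26.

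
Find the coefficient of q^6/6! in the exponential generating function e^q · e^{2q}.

The EGF product rule gives c_6 = Σ_{k_1+k_2=6} C(6; k_1,k_2) · ∏ g_i(k_i), where e^q gives (1)^k; e^{2q} gives (2)^k.
g_1(k) for k = 0…6: 1, 1, 1, 1, 1, 1, 1.
g_2(k) for k = 0…6: 1, 2, 4, 8, 16, 32, 64.
c_6 = Σ_k C(6,k)·g_1(k)·g_2(6−k) = 1·1·64 + 6·1·32 + 15·1·16 + 20·1·8 + 15·1·4 + 6·1·2 + 1·1·1 = 64 + 192 + 240 + 160 + 60 + 12 + 1 = 729.

729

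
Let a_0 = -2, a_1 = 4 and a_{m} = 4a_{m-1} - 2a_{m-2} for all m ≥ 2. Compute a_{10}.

393536

The ordinary generating function has denominator 1 - 4z + 2z^2.
Iterating the recurrence: a_0,…,a_{10} = -2, 4, 20, 72, 248, 848, 2896, 9888, 33760, 115264, 393536.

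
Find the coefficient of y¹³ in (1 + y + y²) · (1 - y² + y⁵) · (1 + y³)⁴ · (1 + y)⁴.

61

(1 + y + y²) has coefficients 1,1,1 for degrees 0…2.
(1 - y² + y⁵) has coefficients 1,0,-1,0,0,1,0,0,0,0,0,0,0,0 for degrees 0…13.
Multiplying by (1 + y³)⁴ gives running coefficients 1,0,-1,4,0,-3,6,0,-2,4,0,2,1,0 for degrees 0…13.
Finally multiplying by (1 + y)⁴, the product of all factors after the first has coefficients 1,4,5,4,11,17,9,10,22,17,10,18,23,20 for degrees 0…13.
[y¹³] = 1·20 + 1·23 + 1·18 = 61.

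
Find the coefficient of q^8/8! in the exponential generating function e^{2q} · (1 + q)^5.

336896

The EGF product rule gives c_8 = Σ_{k_1+k_2=8} C(8; k_1,k_2) · ∏ g_i(k_i), where e^{2q} gives (2)^k; (1+q)^5 gives the falling factorial (5)_k.
g_1(k) for k = 0…8: 1, 2, 4, 8, 16, 32, 64, 128, 256.
g_2(k) for k = 0…8: 1, 5, 20, 60, 120, 120, 0, 0, 0.
c_8 = Σ_k C(8,k)·g_1(k)·g_2(8−k) = 56·8·120 + 70·16·120 + 56·32·60 + 28·64·20 + 8·128·5 + 1·256·1 = 53760 + 134400 + 107520 + 35840 + 5120 + 256 = 336896.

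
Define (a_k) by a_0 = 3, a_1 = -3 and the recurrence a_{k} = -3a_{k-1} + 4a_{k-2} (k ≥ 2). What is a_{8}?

78645

The ordinary generating function has denominator 1 + 3t - 4t^2.
Iterating the recurrence: a_0,…,a_{8} = 3, -3, 21, -75, 309, -1227, 4917, -19659, 78645.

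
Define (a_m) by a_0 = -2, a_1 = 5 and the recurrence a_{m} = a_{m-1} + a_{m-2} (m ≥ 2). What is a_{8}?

79

The ordinary generating function has denominator 1 - t - t^2.
Iterating the recurrence: a_0,…,a_{8} = -2, 5, 3, 8, 11, 19, 30, 49, 79.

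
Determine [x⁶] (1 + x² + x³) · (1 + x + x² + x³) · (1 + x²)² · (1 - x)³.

-4

(1 + x² + x³) has coefficients 1,0,1,1 for degrees 0…3.
(1 + x + x² + x³) has coefficients 1,1,1,1,0,0,0 for degrees 0…6.
Multiplying by (1 + x²)² gives running coefficients 1,1,3,3,3,3,1 for degrees 0…6.
Finally multiplying by (1 - x)³, the product of all factors after the first has coefficients 1,-2,3,-4,2,0,-2 for degrees 0…6.
[x⁶] = 1·(-2) + 1·2 + 1·(-4) = -4.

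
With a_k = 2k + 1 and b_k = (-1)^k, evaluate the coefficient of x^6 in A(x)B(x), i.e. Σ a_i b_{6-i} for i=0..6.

This is [x^6] in the product of the two ordinary generating functions.
Σ = 1·1 + 3·(-1) + 5·1 + 7·(-1) + 9·1 + 11·(-1) + 13·1 = 7.

7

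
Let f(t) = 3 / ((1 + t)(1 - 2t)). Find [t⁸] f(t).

Partial fractions give a closed form: a_n = (1)·(-1)^n + (2)·2^n.
At n = 8: a_8 = 513.

513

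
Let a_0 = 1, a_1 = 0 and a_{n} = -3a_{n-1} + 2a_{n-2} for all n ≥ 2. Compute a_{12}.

The ordinary generating function has denominator 1 + 3t - 2t^2.
Iterating the recurrence: a_0,…,a_{12} = 1, 0, 2, -6, 22, -78, 278, -990, 3526, -12558, 44726, -159294, 567334.

567334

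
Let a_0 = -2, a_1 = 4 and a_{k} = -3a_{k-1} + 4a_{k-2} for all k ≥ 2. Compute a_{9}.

The ordinary generating function has denominator 1 + 3x - 4x^2.
Iterating the recurrence: a_0,…,a_{9} = -2, 4, -20, 76, -308, 1228, -4916, 19660, -78644, 314572.

314572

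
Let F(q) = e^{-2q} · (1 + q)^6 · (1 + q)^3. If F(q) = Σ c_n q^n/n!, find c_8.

The EGF product rule gives c_8 = Σ_{k_1+k_2+k_3=8} C(8; k_1,k_2,k_3) · ∏ g_i(k_i), where e^{-2q} gives (-2)^k; (1+q)^6 gives the falling factorial (6)_k; (1+q)^3 gives the falling factorial (3)_k.
g_1(k) for k = 0…8: 1, -2, 4, -8, 16, -32, 64, -128, 256.
g_2(k) for k = 0…8: 1, 6, 30, 120, 360, 720, 720, 0, 0.
g_3(k) for k = 0…8: 1, 3, 6, 6, 0, 0, 0, 0, 0.
First combine the last two factors: h(k) = Σ_j C(k,j)·g_2(j)·g_3(k−j) for k = 0…8: 1, 9, 72, 504, 3024, 15120, 60480, 181440, 362880.
c_8 = Σ_k C(8,k)·g_1(k)·h(8−k) = 1·1·362880 + 8·(-2)·181440 + 28·4·60480 + 56·(-8)·15120 + 70·16·3024 + 56·(-32)·504 + 28·64·72 + 8·(-128)·9 + 1·256·1 = 362880 − 2903040 + 6773760 − 6773760 + 3386880 − 903168 + 129024 − 9216 + 256 = 63616.

63616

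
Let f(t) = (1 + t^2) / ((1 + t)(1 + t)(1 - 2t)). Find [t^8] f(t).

148

The denominator gives the recurrence a_n = 3a_(n−2) + 2a_(n−3) for n ≥ 3; the numerator fixes a_0 = 1, a_1 = 0, a_2 = 4.
Iterating: 1, 0, 4, 2, 12, 14, 40, 66, 148, so a_8 = 148.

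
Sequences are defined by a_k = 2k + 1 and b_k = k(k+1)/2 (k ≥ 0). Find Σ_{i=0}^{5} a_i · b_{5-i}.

Write out a_i and b_{5-i} for i = 0,…,5 and sum the products.
Σ = 1·15 + 3·10 + 5·6 + 7·3 + 9·1 + 11·0 = 105.

105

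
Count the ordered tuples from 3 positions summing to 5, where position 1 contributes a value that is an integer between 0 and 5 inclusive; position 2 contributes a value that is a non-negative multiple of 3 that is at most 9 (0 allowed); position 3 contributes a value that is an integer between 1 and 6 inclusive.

7

The generating function for the choices is (1 + q + q^2 + q^3 + q^4 + q^5)·(1 + q^3 + q^6 + q^9)·(q + q^2 + q^3 + q^4 + q^5 + q^6); the count is [q^5].
(1 + q + q^2 + q^3 + q^4 + q^5) has coefficients 1,1,1,1,1,1 for degrees 0…5.
(1 + q^3 + q^6 + q^9) has coefficients 1,0,0,1,0,0 for degrees 0…5.
Finally multiplying by (q + q^2 + q^3 + q^4 + q^5 + q^6), the product of all factors after the first has coefficients 0,1,1,1,2,2 for degrees 0…5.
[q^5] = 1·2 + 1·2 + 1·1 + 1·1 + 1·1 + 1·0 = 7.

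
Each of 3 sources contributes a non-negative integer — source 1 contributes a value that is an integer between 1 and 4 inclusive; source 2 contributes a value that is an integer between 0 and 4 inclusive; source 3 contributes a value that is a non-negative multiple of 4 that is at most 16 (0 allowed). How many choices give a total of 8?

The generating function for the choices is (z + z^2 + z^3 + z^4)·(1 + z + z^2 + z^3 + z^4)·(1 + z^4 + z^8 + z^12 + z^16); the count is [z^8].
(z + z^2 + z^3 + z^4) has coefficients 0,1,1,1,1 for degrees 0…4.
(1 + z + z^2 + z^3 + z^4) has coefficients 1,1,1,1,1,0,0,0,0 for degrees 0…8.
Finally multiplying by (1 + z^4 + z^8 + z^12 + z^16), the product of all factors after the first has coefficients 1,1,1,1,2,1,1,1,2 for degrees 0…8.
[z^8] = 1·1 + 1·1 + 1·1 + 1·2 = 5.

5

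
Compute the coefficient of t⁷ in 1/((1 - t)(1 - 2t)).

The denominator gives the recurrence a_n = 3a_(n−1) − 2a_(n−2) for n ≥ 2; the numerator fixes a_0 = 1, a_1 = 3.
Iterating: 1, 3, 7, 15, 31, 63, 127, 255, so a_7 = 255.

255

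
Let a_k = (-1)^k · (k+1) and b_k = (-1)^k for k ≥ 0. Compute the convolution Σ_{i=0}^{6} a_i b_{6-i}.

28

This is [x^6] in the product of the two ordinary generating functions.
Σ = 1·1 − 2·(-1) + 3·1 − 4·(-1) + 5·1 − 6·(-1) + 7·1 = 28.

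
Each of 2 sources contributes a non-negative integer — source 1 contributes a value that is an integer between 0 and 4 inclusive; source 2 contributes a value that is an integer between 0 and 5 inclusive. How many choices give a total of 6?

4

The generating function for the choices is (1 + z + z² + z³ + z⁴)·(1 + z + z² + z³ + z⁴ + z⁵); the count is [z⁶].
(1 + z + z² + z³ + z⁴) has coefficients 1,1,1,1,1 for degrees 0…4.
(1 + z + z² + z³ + z⁴ + z⁵) has coefficients 1,1,1,1,1,1,0 for degrees 0…6.
[z⁶] = 1·0 + 1·1 + 1·1 + 1·1 + 1·1 = 4.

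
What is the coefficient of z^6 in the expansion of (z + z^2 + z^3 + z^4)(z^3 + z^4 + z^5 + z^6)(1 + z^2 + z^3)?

4

(z + z^2 + z^3 + z^4) has coefficients 0,1,1,1,1 for degrees 0…4.
(z^3 + z^4 + z^5 + z^6) has coefficients 0,0,0,1,1,1,1 for degrees 0…6.
Finally multiplying by (1 + z^2 + z^3), the product of all factors after the first has coefficients 0,0,0,1,1,2,3 for degrees 0…6.
[z^6] = 1·2 + 1·1 + 1·1 + 1·0 = 4.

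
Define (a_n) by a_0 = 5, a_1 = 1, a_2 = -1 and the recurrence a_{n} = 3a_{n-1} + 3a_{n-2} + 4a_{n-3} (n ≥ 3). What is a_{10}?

249661

The ordinary generating function has denominator 1 - 3y - 3y^2 - 4y^3.
Iterating the recurrence: a_0,…,a_{10} = 5, 1, -1, 20, 61, 239, 980, 3901, 15599, 62420, 249661.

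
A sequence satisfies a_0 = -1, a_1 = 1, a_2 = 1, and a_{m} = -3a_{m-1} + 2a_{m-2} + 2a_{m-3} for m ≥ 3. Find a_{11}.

-68955

The ordinary generating function has denominator 1 + 3z - 2z^2 - 2z^3.
Iterating the recurrence: a_0,…,a_{11} = -1, 1, 1, -3, 13, -43, 149, -507, 1733, -5915, 20197, -68955.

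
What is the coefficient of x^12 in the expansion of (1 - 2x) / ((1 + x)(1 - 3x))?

132861

The denominator gives the recurrence a_n = 2a_(n−1) + 3a_(n−2) for n ≥ 2; the numerator fixes a_0 = 1, a_1 = 0.
Iterating: 1, 0, 3, 6, 21, 60, 183, 546, 1641, 4920, 14763, 44286, 132861, so a_12 = 132861.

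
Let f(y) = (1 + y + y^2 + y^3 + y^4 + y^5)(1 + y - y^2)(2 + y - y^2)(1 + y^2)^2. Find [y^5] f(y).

9

(1 + y + y^2 + y^3 + y^4 + y^5) has coefficients 1,1,1,1,1,1 for degrees 0…5.
(1 + y - y^2) has coefficients 1,1,-1,0,0,0 for degrees 0…5.
Multiplying by (2 + y - y^2) gives running coefficients 2,3,-2,-2,1,0 for degrees 0…5.
Finally multiplying by (1 + y^2)^2, the product of all factors after the first has coefficients 2,3,2,4,-1,-1 for degrees 0…5.
[y^5] = 1·(-1) + 1·(-1) + 1·4 + 1·2 + 1·3 + 1·2 = 9.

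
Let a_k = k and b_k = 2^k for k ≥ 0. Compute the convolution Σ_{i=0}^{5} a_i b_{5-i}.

This is [x^5] in the product of the two ordinary generating functions.
Σ = 0·32 + 1·16 + 2·8 + 3·4 + 4·2 + 5·1 = 57.

57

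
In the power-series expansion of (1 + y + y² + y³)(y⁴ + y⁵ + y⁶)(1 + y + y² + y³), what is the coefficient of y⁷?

(1 + y + y² + y³) has coefficients 1,1,1,1 for degrees 0…3.
(y⁴ + y⁵ + y⁶) has coefficients 0,0,0,0,1,1,1,0 for degrees 0…7.
Finally multiplying by (1 + y + y² + y³), the product of all factors after the first has coefficients 0,0,0,0,1,2,3,3 for degrees 0…7.
[y⁷] = 1·3 + 1·3 + 1·2 + 1·1 = 9.

9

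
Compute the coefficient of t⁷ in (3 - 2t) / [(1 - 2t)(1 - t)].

511

Partial fractions give a closed form: a_n = (4)·2^n + (-1)·1^n.
At n = 7: a_7 = 511.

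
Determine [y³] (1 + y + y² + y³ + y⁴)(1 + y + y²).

3

(1 + y + y² + y³ + y⁴) has coefficients 1,1,1,1 for degrees 0…3.
(1 + y + y²) has coefficients 1,1,1,0 for degrees 0…3.
[y³] = 1·0 + 1·1 + 1·1 + 1·1 = 3.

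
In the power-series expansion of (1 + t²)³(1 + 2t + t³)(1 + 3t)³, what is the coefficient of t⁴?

201

(1 + t²)³ has coefficients 1,0,3,0,3 for degrees 0…4.
(1 + 2t + t³) has coefficients 1,2,0,1,0 for degrees 0…4.
Finally multiplying by (1 + 3t)³, the product of all factors after the first has coefficients 1,11,45,82,63 for degrees 0…4.
[t⁴] = 1·63 + 3·45 + 3·1 = 201.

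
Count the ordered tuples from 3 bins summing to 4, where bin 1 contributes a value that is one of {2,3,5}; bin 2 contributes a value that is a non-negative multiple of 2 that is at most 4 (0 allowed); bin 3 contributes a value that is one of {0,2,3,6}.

2

The generating function for the choices is (x^2 + x^3 + x^5)·(1 + x^2 + x^4)·(1 + x^2 + x^3 + x^6); the count is [x^4].
(x^2 + x^3 + x^5) has coefficients 0,0,1,1,0 for degrees 0…4.
(1 + x^2 + x^4) has coefficients 1,0,1,0,1 for degrees 0…4.
Finally multiplying by (1 + x^2 + x^3 + x^6), the product of all factors after the first has coefficients 1,0,2,1,2 for degrees 0…4.
[x^4] = 1·2 + 1·0 = 2.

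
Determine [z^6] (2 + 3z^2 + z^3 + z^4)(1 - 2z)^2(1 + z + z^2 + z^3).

(2 + 3z^2 + z^3 + z^4) has coefficients 2,0,3,1,1 for degrees 0…4.
(1 - 2z)^2 has coefficients 1,-4,4,0,0,0,0 for degrees 0…6.
Finally multiplying by (1 + z + z^2 + z^3), the product of all factors after the first has coefficients 1,-3,1,1,0,4,0 for degrees 0…6.
[z^6] = 2·0 + 3·0 + 1·1 + 1·1 = 2.

2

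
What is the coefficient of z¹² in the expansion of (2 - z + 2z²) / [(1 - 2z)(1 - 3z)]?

The denominator gives the recurrence a_n = 5a_(n−1) − 6a_(n−2) for n ≥ 3; the numerator fixes a_0 = 2, a_1 = 9, a_2 = 35.
Iterating: 2, 9, 35, 121, 395, 1249, 3875, 11881, 36155, 109489, 330515, 995641, 2995115, so a_12 = 2995115.

2995115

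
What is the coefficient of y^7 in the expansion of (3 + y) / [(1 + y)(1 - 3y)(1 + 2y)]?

Partial fractions give a closed form: a_n = (-1/2)·(-1)^n + (3/2)·3^n + (2)·(-2)^n.
At n = 7: a_7 = 3025.

3025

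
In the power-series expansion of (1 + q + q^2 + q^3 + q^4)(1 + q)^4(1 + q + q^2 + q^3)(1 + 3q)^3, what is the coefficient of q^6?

2703

(1 + q + q^2 + q^3 + q^4) has coefficients 1,1,1,1,1 for degrees 0…4.
(1 + q)^4 has coefficients 1,4,6,4,1,0,0 for degrees 0…6.
Multiplying by (1 + q + q^2 + q^3) gives running coefficients 1,5,11,15,15,11,5 for degrees 0…6.
Finally multiplying by (1 + 3q)^3, the product of all factors after the first has coefficients 1,14,83,276,582,848,914 for degrees 0…6.
[q^6] = 1·914 + 1·848 + 1·582 + 1·276 + 1·83 = 2703.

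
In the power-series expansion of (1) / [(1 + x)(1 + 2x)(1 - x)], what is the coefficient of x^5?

-42

Partial fractions give a closed form: a_n = (-1/2)·(-1)^n + (4/3)·(-2)^n + (1/6)·1^n.
At n = 5: a_5 = -42.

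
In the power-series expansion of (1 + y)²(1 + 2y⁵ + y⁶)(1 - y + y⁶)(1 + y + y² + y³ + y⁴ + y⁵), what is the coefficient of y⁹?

(1 + y)² has coefficients 1,2,1 for degrees 0…2.
(1 + 2y⁵ + y⁶) has coefficients 1,0,0,0,0,2,1,0,0,0 for degrees 0…9.
Multiplying by (1 - y + y⁶) gives running coefficients 1,-1,0,0,0,2,0,-1,0,0 for degrees 0…9.
Finally multiplying by (1 + y + y² + y³ + y⁴ + y⁵), the product of all factors after the first has coefficients 1,0,0,0,0,2,1,1,1,1 for degrees 0…9.
[y⁹] = 1·1 + 2·1 + 1·1 = 4.

4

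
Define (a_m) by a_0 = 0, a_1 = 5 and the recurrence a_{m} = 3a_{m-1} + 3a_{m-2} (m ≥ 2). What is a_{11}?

The ordinary generating function has denominator 1 - 3t - 3t^2.
Iterating the recurrence: a_0,…,a_{11} = 0, 5, 15, 60, 225, 855, 3240, 12285, 46575, 176580, 669465, 2538135.

2538135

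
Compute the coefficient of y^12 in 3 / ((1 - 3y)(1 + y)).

Partial fractions give a closed form: a_n = (9/4)·3^n + (3/4)·(-1)^n.
At n = 12: a_12 = 1195743.

1195743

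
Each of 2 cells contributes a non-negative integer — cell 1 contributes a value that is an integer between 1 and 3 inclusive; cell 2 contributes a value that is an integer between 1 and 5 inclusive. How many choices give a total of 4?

3

The generating function for the choices is (z + z^2 + z^3)·(z + z^2 + z^3 + z^4 + z^5); the count is [z^4].
(z + z^2 + z^3) has coefficients 0,1,1,1 for degrees 0…3.
(z + z^2 + z^3 + z^4 + z^5) has coefficients 0,1,1,1,1 for degrees 0…4.
[z^4] = 1·1 + 1·1 + 1·1 = 3.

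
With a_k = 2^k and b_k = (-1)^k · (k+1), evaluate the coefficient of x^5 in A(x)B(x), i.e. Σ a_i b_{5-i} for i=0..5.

12

The convolution is the t^5 coefficient of A(t)B(t).
Σ = 1·(-6) + 2·5 + 4·(-4) + 8·3 + 16·(-2) + 32·1 = 12.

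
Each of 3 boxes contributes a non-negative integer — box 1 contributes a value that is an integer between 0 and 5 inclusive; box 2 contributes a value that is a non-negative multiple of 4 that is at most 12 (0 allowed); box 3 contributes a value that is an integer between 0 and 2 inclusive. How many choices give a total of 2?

3

The generating function for the choices is (1 + t + t^2 + t^3 + t^4 + t^5)·(1 + t^4 + t^8 + t^12)·(1 + t + t^2); the count is [t^2].
(1 + t + t^2 + t^3 + t^4 + t^5) has coefficients 1,1,1 for degrees 0…2.
(1 + t^4 + t^8 + t^12) has coefficients 1,0,0 for degrees 0…2.
Finally multiplying by (1 + t + t^2), the product of all factors after the first has coefficients 1,1,1 for degrees 0…2.
[t^2] = 1·1 + 1·1 + 1·1 = 3.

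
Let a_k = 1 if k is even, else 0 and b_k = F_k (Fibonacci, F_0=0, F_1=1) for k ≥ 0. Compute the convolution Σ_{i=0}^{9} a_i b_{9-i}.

55

Write out a_i and b_{9-i} for i = 0,…,9 and sum the products.
Σ = 1·34 + 0·21 + 1·13 + 0·8 + 1·5 + 0·3 + 1·2 + 0·1 + 1·1 + 0·0 = 55.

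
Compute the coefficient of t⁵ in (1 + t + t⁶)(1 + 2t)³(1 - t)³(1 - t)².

(1 + t + t⁶) has coefficients 1,1,0,0,0,0 for degrees 0…5.
(1 + 2t)³ has coefficients 1,6,12,8,0,0 for degrees 0…5.
Multiplying by (1 - t)³ gives running coefficients 1,3,-3,-11,6,12 for degrees 0…5.
Finally multiplying by (1 - t)², the product of all factors after the first has coefficients 1,1,-8,-2,25,-11 for degrees 0…5.
[t⁵] = 1·(-11) + 1·25 = 14.

14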